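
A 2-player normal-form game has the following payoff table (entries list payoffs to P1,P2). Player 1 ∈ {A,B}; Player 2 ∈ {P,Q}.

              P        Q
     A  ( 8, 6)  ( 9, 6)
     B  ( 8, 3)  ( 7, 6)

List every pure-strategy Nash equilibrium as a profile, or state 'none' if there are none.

Nash profiles: (A,P), (A,Q)

(A,P): NE
(A,Q): NE
(B,P): not NE [P2→Q gives 6>3]
(B,Q): not NE [P1→A gives 9>7]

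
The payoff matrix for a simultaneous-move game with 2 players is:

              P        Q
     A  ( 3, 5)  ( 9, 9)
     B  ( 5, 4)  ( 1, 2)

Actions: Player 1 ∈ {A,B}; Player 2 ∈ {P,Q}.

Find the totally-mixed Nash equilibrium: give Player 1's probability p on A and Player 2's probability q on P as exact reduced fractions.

P1 indiff ⇒ q·3+(1-q)·9 = q·5+(1-q)·1 ⇒ q(-2) = (1-q)(-8) ⇒ q = 4/5
P2 indiff ⇒ p·5+(1-p)·4 = p·9+(1-p)·2 ⇒ p(-4) = (1-p)(-2) ⇒ p = 1/3

p=1/3, q=4/5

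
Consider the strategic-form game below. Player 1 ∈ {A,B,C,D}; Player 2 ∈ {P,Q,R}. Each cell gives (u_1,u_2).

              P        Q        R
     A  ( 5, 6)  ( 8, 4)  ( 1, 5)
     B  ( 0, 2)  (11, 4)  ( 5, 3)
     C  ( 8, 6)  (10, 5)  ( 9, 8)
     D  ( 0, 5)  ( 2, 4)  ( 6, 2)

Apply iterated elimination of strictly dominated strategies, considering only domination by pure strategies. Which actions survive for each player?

P1 drop A (C beats it: P:8>5 Q:10>8 R:9>1)
P1 drop D (C beats it: P:8>0 Q:10>2 R:9>6)
P2 drop P (R beats it: B:3>2 C:8>6)
P1→{B,C} P2→{Q,R}

Survivors P1:{B,C} P2:{Q,R}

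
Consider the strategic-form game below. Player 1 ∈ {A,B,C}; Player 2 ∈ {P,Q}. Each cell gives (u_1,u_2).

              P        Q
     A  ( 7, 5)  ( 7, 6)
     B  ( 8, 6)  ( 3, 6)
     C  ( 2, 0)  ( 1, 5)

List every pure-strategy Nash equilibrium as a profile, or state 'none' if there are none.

NE set: (A,Q), (B,P)

(A,P): not NE [P1→B gives 8>7; P2→Q gives 6>5]
(A,Q): NE
(B,P): NE
(B,Q): not NE [P1→A gives 7>3]
(C,P): not NE [P1→B gives 8>2; P2→Q gives 5>0]
(C,Q): not NE [P1→A gives 7>1]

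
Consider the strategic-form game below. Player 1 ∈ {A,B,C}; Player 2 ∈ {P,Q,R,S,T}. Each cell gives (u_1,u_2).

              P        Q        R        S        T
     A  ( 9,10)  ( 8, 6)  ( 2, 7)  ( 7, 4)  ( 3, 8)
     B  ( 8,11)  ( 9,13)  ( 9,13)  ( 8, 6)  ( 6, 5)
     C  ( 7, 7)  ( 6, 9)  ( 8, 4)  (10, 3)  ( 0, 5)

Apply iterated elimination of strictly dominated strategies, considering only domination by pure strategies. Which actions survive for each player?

P2 drop S (P beats it: A:10>4 B:11>6 C:7>3)
P1 drop C (B beats it: P:8>7 Q:9>6 R:9>8 T:6>0)
P2 drop T (P beats it: A:10>8 B:11>5)
P1→{A,B} P2→{P,Q,R}

Remaining: P1:{A,B} P2:{P,Q,R}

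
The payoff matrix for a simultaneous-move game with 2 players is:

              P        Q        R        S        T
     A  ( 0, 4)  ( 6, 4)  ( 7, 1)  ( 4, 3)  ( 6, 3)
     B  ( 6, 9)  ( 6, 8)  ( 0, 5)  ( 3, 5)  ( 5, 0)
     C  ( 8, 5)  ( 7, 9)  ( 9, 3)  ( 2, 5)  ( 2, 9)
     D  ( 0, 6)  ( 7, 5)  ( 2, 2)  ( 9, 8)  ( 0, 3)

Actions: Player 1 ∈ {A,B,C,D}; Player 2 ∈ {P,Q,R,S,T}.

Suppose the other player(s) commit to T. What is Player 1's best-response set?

u_1(A vs T) = 6
u_1(B vs T) = 5
u_1(C vs T) = 2
u_1(D vs T) = 0
max payoff 6 at {A}

argmax u_1 = {A}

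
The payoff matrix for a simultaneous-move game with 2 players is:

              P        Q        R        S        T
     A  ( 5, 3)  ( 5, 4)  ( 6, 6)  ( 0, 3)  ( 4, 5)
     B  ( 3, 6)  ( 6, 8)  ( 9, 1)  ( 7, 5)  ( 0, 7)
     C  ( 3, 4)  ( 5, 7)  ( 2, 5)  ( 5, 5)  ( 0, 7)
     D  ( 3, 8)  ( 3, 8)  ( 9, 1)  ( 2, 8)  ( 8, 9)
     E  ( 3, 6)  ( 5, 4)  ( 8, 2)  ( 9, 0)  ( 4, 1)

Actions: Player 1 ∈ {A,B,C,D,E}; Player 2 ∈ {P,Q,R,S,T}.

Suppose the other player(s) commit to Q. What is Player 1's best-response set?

BR_1 = {B}

u_1(A vs Q) = 5
u_1(B vs Q) = 6
u_1(C vs Q) = 5
u_1(D vs Q) = 3
u_1(E vs Q) = 5
max payoff 6 at {B}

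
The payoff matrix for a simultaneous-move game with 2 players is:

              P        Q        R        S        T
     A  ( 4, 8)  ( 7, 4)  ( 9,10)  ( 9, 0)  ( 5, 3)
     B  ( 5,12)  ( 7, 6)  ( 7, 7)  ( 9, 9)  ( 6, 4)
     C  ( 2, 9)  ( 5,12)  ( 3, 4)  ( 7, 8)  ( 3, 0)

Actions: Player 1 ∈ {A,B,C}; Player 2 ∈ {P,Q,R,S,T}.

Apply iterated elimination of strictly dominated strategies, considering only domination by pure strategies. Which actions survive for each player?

IESDS → P1:{A,B} P2:{P,R}

P1 drop C (A beats it: P:4>2 Q:7>5 R:9>3 S:9>7 T:5>3)
P2 drop Q (P beats it: A:8>4 B:12>6)
P2 drop S (P beats it: A:8>0 B:12>9)
P2 drop T (P beats it: A:8>3 B:12>4)
P1→{A,B} P2→{P,R}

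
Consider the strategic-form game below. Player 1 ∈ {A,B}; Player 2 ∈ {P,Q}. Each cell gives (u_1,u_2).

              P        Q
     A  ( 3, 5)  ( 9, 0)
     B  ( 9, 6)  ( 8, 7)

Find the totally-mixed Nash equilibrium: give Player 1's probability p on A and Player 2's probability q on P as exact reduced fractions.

P1 mixes 1/6 on A; P2 mixes 1/7 on P

P1 indiff ⇒ q·3+(1-q)·9 = q·9+(1-q)·8 ⇒ q(-6) = (1-q)(-1) ⇒ q = 1/7
P2 indiff ⇒ p·5+(1-p)·6 = p·0+(1-p)·7 ⇒ p(5) = (1-p)(1) ⇒ p = 1/6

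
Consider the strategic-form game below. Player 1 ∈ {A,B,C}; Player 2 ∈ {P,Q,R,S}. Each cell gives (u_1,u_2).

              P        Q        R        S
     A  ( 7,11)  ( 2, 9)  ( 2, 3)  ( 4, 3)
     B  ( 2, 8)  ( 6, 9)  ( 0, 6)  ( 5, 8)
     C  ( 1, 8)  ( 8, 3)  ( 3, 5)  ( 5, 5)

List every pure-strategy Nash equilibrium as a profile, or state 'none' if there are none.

(A,P): NE
(A,Q): not NE [P1→C gives 8>2; P2→P gives 11>9]
(A,R): not NE [P1→C gives 3>2; P2→P gives 11>3]
(A,S): not NE [P1→C gives 5>4; P2→P gives 11>3]
(B,P): not NE [P1→A gives 7>2; P2→Q gives 9>8]
(B,Q): not NE [P1→C gives 8>6]
(B,R): not NE [P1→C gives 3>0; P2→Q gives 9>6]
(B,S): not NE [P2→Q gives 9>8]
(C,P): not NE [P1→A gives 7>1]
(C,Q): not NE [P2→P gives 8>3]
(C,R): not NE [P2→P gives 8>5]
(C,S): not NE [P2→P gives 8>5]

Nash profiles: (A,P)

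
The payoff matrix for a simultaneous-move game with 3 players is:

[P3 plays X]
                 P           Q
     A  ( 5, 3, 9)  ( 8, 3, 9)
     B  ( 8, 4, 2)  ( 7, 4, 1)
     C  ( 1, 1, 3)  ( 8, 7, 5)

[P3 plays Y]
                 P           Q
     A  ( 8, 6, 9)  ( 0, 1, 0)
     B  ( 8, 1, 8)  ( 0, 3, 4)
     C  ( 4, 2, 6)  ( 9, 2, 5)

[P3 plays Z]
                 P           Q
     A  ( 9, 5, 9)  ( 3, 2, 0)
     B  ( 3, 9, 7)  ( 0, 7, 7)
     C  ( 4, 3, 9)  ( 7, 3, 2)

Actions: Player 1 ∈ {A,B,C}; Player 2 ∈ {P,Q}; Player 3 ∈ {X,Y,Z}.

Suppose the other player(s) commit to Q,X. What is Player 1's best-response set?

u_1(A vs Q,X) = 8
u_1(B vs Q,X) = 7
u_1(C vs Q,X) = 8
max payoff 8 at {A,C}

argmax u_1 = {A,C}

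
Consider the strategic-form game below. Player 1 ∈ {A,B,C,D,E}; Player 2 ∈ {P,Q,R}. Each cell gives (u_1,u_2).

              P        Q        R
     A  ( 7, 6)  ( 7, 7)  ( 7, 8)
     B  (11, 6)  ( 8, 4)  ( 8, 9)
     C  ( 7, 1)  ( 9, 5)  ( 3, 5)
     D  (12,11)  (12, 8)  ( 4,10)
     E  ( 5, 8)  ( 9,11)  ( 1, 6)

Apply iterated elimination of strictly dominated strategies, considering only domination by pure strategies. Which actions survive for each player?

Survivors P1:{B,D} P2:{P,R}

P1 drop A (B beats it: P:11>7 Q:8>7 R:8>7)
P1 drop C (D beats it: P:12>7 Q:12>9 R:4>3)
P1 drop E (D beats it: P:12>5 Q:12>9 R:4>1)
P2 drop Q (P beats it: B:6>4 D:11>8)
P1→{B,D} P2→{P,R}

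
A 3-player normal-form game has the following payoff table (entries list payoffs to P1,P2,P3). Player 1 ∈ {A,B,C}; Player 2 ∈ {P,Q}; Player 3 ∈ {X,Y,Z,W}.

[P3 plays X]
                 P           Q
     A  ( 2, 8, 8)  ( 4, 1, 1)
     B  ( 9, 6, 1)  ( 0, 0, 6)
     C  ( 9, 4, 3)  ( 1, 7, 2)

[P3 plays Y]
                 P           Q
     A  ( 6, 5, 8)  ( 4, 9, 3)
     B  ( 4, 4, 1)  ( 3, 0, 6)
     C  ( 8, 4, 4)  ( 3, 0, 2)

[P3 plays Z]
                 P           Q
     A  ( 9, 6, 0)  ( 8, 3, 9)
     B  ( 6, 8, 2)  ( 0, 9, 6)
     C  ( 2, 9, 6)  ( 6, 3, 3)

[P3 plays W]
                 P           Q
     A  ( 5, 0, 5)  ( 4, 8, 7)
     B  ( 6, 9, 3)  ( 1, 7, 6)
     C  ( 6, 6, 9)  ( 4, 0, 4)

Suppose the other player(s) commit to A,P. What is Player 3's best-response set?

u_3(X vs A,P) = 8
u_3(Y vs A,P) = 8
u_3(Z vs A,P) = 0
u_3(W vs A,P) = 5
max payoff 8 at {X,Y}

BR_3 = {X,Y}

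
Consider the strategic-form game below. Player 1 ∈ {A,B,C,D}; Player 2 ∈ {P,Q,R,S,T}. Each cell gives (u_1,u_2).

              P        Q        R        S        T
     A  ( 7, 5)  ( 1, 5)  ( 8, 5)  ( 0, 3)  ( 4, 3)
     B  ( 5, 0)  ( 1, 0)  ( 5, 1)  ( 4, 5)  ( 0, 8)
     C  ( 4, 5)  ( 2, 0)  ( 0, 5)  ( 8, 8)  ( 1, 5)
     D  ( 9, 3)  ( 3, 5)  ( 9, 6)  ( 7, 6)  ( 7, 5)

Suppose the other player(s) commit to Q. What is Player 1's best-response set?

u_1(A vs Q) = 1
u_1(B vs Q) = 1
u_1(C vs Q) = 2
u_1(D vs Q) = 3
max payoff 3 at {D}

BR_1 = {D}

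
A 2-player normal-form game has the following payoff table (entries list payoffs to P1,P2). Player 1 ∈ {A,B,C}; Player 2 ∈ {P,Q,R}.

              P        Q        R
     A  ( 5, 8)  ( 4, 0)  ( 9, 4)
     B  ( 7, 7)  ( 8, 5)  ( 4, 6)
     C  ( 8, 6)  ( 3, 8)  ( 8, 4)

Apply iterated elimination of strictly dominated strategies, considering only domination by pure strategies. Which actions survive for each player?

IESDS → P1:{B,C} P2:{P,Q}

P2 drop R (P beats it: A:8>4 B:7>6 C:6>4)
P1 drop A (B beats it: P:7>5 Q:8>4)
P1→{B,C} P2→{P,Q}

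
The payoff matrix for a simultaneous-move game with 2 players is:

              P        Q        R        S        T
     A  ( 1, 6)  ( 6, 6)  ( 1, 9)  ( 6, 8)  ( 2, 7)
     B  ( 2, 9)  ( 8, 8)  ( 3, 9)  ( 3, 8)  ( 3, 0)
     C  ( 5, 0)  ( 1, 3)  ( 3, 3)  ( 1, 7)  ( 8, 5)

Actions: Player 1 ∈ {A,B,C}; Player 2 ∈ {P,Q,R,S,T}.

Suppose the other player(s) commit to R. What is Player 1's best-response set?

u_1(A vs R) = 1
u_1(B vs R) = 3
u_1(C vs R) = 3
max payoff 3 at {B,C}

BR_1 = {B,C}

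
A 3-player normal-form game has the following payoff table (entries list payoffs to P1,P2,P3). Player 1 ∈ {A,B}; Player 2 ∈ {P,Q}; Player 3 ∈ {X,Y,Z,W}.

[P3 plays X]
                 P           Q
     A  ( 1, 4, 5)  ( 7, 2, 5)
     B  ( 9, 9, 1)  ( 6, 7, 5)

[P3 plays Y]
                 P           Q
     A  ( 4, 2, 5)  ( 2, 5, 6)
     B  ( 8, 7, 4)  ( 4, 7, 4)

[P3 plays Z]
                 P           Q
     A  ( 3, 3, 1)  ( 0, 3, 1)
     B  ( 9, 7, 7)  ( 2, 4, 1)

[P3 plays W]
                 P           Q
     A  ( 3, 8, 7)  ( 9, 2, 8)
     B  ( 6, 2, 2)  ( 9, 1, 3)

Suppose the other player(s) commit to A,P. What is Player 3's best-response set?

BR_3 = {W}

u_3(X vs A,P) = 5
u_3(Y vs A,P) = 5
u_3(Z vs A,P) = 1
u_3(W vs A,P) = 7
max payoff 7 at {W}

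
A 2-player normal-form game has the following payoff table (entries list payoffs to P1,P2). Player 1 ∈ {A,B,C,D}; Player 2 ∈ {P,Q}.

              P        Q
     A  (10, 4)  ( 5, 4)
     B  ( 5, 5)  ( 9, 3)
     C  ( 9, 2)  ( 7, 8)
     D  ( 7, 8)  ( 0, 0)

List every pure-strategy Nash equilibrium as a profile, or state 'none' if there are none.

NE set: (A,P)

(A,P): NE
(A,Q): not NE [P1→B gives 9>5]
(B,P): not NE [P1→A gives 10>5]
(B,Q): not NE [P2→P gives 5>3]
(C,P): not NE [P1→A gives 10>9; P2→Q gives 8>2]
(C,Q): not NE [P1→B gives 9>7]
(D,P): not NE [P1→A gives 10>7]
(D,Q): not NE [P1→B gives 9>0; P2→P gives 8>0]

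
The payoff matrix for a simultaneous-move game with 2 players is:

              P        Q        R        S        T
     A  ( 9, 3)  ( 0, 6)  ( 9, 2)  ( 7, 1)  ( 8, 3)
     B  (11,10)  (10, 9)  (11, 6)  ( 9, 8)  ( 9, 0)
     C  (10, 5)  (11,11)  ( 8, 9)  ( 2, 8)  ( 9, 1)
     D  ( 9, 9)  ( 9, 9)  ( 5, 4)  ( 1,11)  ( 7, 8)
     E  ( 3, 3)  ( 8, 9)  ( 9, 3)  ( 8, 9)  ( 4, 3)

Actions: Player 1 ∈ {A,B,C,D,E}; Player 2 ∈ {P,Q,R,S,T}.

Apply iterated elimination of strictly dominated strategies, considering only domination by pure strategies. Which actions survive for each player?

Remaining: P1:{B,C} P2:{P,Q}

P1 drop A (B beats it: P:11>9 Q:10>0 R:11>9 S:9>7 T:9>8)
P1 drop D (B beats it: P:11>9 Q:10>9 R:11>5 S:9>1 T:9>7)
P1 drop E (B beats it: P:11>3 Q:10>8 R:11>9 S:9>8 T:9>4)
P2 drop R (Q beats it: B:9>6 C:11>9)
P2 drop S (Q beats it: B:9>8 C:11>8)
P2 drop T (P beats it: B:10>0 C:5>1)
P1→{B,C} P2→{P,Q}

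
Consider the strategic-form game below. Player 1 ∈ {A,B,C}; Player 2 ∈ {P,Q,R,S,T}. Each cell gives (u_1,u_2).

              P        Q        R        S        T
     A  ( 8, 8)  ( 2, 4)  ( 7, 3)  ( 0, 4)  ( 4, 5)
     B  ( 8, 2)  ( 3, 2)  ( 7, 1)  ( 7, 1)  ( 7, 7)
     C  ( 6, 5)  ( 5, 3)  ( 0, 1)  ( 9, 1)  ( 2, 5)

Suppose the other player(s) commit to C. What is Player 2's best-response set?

u_2(P vs C) = 5
u_2(Q vs C) = 3
u_2(R vs C) = 1
u_2(S vs C) = 1
u_2(T vs C) = 5
max payoff 5 at {P,T}

argmax u_2 = {P,T}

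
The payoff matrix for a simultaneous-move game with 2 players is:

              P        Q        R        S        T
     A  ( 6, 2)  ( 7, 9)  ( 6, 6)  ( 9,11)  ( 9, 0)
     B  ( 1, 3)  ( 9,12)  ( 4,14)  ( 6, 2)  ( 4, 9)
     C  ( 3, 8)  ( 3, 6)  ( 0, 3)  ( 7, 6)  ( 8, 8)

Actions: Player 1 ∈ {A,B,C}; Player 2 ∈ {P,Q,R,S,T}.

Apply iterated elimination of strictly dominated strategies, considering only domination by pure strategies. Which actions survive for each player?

Survivors P1:{A,B} P2:{Q,R,S}

P1 drop C (A beats it: P:6>3 Q:7>3 R:6>0 S:9>7 T:9>8)
P2 drop P (Q beats it: A:9>2 B:12>3)
P2 drop T (Q beats it: A:9>0 B:12>9)
P1→{A,B} P2→{Q,R,S}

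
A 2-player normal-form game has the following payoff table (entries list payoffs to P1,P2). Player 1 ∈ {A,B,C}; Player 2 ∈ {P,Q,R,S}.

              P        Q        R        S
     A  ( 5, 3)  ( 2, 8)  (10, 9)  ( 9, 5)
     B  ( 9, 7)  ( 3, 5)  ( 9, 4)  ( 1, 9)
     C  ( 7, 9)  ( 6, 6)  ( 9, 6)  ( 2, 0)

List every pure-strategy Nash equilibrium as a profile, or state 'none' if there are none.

Nash profiles: (A,R)

(A,P): not NE [P1→B gives 9>5; P2→R gives 9>3]
(A,Q): not NE [P1→C gives 6>2; P2→R gives 9>8]
(A,R): NE
(A,S): not NE [P2→R gives 9>5]
(B,P): not NE [P2→S gives 9>7]
(B,Q): not NE [P1→C gives 6>3; P2→S gives 9>5]
(B,R): not NE [P1→A gives 10>9; P2→S gives 9>4]
(B,S): not NE [P1→A gives 9>1]
(C,P): not NE [P1→B gives 9>7]
(C,Q): not NE [P2→P gives 9>6]
(C,R): not NE [P1→A gives 10>9; P2→P gives 9>6]
(C,S): not NE [P1→A gives 9>2; P2→P gives 9>0]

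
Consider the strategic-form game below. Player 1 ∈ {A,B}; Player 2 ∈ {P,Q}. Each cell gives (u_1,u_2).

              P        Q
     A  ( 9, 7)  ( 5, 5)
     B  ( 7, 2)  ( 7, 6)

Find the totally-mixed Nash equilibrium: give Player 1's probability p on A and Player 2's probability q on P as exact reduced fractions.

P1 indiff ⇒ q·9+(1-q)·5 = q·7+(1-q)·7 ⇒ q(2) = (1-q)(2) ⇒ q = 1/2
P2 indiff ⇒ p·7+(1-p)·2 = p·5+(1-p)·6 ⇒ p(2) = (1-p)(4) ⇒ p = 2/3

p=2/3, q=1/2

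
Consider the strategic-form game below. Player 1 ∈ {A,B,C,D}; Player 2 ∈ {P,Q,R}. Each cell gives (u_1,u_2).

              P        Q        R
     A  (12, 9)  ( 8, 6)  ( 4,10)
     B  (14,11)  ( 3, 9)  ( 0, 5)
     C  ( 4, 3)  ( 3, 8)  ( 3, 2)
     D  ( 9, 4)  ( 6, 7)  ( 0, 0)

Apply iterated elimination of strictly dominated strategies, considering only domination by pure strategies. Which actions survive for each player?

IESDS → P1:{A,B} P2:{P,R}

P1 drop C (A beats it: P:12>4 Q:8>3 R:4>3)
P1 drop D (A beats it: P:12>9 Q:8>6 R:4>0)
P2 drop Q (P beats it: A:9>6 B:11>9)
P1→{A,B} P2→{P,R}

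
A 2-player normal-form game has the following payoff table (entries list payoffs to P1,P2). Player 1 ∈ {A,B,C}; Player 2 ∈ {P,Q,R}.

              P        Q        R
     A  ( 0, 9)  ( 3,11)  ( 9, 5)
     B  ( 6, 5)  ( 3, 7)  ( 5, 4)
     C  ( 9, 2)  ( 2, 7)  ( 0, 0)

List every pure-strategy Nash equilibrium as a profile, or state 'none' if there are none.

Nash profiles: (A,Q), (B,Q)

(A,P): not NE [P1→C gives 9>0; P2→Q gives 11>9]
(A,Q): NE
(A,R): not NE [P2→Q gives 11>5]
(B,P): not NE [P1→C gives 9>6; P2→Q gives 7>5]
(B,Q): NE
(B,R): not NE [P1→A gives 9>5; P2→Q gives 7>4]
(C,P): not NE [P2→Q gives 7>2]
(C,Q): not NE [P1→B gives 3>2]
(C,R): not NE [P1→A gives 9>0; P2→Q gives 7>0]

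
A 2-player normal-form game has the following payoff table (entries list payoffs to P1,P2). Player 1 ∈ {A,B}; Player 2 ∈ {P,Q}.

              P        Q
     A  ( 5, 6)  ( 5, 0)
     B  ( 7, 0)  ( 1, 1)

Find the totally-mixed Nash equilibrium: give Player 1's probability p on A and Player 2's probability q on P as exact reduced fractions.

(p,q) = (1/7, 2/3)

P1 indiff ⇒ q·5+(1-q)·5 = q·7+(1-q)·1 ⇒ q(-2) = (1-q)(-4) ⇒ q = 2/3
P2 indiff ⇒ p·6+(1-p)·0 = p·0+(1-p)·1 ⇒ p(6) = (1-p)(1) ⇒ p = 1/7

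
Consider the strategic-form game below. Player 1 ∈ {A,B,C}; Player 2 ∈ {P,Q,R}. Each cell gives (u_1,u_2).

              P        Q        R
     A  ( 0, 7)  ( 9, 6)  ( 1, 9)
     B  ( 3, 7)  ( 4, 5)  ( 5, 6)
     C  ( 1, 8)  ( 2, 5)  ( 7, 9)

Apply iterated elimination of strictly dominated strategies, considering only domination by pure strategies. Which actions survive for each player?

P2 drop Q (P beats it: A:7>6 B:7>5 C:8>5)
P1 drop A (B beats it: P:3>0 R:5>1)
P1→{B,C} P2→{P,R}

Remaining: P1:{B,C} P2:{P,R}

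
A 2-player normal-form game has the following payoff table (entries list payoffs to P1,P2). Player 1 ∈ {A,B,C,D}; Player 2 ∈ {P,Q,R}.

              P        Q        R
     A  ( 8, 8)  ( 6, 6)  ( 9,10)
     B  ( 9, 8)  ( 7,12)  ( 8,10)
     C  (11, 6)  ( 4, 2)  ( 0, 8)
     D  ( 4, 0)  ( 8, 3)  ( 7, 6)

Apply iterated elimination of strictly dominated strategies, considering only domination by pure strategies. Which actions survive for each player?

IESDS → P1:{A,B,D} P2:{Q,R}

P2 drop P (R beats it: A:10>8 B:10>8 C:8>6 D:6>0)
P1 drop C (A beats it: Q:6>4 R:9>0)
P1→{A,B,D} P2→{Q,R}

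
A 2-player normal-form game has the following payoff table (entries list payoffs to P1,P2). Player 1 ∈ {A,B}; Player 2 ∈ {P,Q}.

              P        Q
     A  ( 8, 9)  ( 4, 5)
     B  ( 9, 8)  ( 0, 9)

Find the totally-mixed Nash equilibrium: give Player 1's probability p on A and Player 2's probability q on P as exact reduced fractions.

p=1/5, q=4/5

P1 indiff ⇒ q·8+(1-q)·4 = q·9+(1-q)·0 ⇒ q(-1) = (1-q)(-4) ⇒ q = 4/5
P2 indiff ⇒ p·9+(1-p)·8 = p·5+(1-p)·9 ⇒ p(4) = (1-p)(1) ⇒ p = 1/5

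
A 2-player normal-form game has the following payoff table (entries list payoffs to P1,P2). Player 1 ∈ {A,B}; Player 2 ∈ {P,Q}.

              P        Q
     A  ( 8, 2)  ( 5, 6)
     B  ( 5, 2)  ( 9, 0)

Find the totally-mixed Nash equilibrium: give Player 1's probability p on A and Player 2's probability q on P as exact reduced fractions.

P1 mixes 1/3 on A; P2 mixes 4/7 on P

P1 indiff ⇒ q·8+(1-q)·5 = q·5+(1-q)·9 ⇒ q(3) = (1-q)(4) ⇒ q = 4/7
P2 indiff ⇒ p·2+(1-p)·2 = p·6+(1-p)·0 ⇒ p(-4) = (1-p)(-2) ⇒ p = 1/3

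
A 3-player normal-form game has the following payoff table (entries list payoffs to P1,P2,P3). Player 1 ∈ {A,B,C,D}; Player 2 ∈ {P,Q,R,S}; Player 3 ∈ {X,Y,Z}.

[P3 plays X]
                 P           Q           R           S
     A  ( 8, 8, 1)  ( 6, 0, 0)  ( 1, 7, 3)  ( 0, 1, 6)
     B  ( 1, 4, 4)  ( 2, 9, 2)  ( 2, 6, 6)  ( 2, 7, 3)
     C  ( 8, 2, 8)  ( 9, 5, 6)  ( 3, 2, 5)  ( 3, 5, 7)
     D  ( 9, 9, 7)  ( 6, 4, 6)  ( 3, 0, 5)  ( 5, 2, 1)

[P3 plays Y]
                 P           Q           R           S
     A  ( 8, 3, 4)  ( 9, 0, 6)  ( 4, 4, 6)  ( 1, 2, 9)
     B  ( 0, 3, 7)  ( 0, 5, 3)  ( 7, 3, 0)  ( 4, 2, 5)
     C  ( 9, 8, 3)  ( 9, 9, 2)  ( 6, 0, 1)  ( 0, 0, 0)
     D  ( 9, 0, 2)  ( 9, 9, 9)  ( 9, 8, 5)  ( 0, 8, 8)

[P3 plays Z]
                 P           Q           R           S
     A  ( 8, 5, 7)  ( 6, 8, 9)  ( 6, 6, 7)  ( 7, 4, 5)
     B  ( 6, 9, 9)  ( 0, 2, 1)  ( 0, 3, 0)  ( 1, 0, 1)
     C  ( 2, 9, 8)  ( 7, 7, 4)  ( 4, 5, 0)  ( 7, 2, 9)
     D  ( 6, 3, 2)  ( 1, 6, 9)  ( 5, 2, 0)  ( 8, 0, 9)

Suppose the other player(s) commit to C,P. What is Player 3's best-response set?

u_3(X vs C,P) = 8
u_3(Y vs C,P) = 3
u_3(Z vs C,P) = 8
max payoff 8 at {X,Z}

P3 best: {X,Z}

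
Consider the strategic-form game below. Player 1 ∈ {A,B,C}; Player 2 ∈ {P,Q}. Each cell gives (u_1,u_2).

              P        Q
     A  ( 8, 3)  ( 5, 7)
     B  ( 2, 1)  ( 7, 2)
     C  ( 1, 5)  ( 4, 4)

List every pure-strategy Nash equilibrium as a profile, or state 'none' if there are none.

(A,P): not NE [P2→Q gives 7>3]
(A,Q): not NE [P1→B gives 7>5]
(B,P): not NE [P1→A gives 8>2; P2→Q gives 2>1]
(B,Q): NE
(C,P): not NE [P1→A gives 8>1]
(C,Q): not NE [P1→B gives 7>4; P2→P gives 5>4]

PSNE = {(B,Q)}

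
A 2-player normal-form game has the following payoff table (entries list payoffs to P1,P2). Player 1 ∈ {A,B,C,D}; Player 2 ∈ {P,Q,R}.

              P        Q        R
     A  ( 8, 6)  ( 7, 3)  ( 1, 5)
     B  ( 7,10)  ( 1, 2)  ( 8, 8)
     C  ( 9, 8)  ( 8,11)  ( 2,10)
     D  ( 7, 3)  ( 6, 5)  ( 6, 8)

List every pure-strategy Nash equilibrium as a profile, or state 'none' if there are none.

PSNE = {(C,Q)}

(A,P): not NE [P1→C gives 9>8]
(A,Q): not NE [P1→C gives 8>7; P2→P gives 6>3]
(A,R): not NE [P1→B gives 8>1; P2→P gives 6>5]
(B,P): not NE [P1→C gives 9>7]
(B,Q): not NE [P1→C gives 8>1; P2→P gives 10>2]
(B,R): not NE [P2→P gives 10>8]
(C,P): not NE [P2→Q gives 11>8]
(C,Q): NE
(C,R): not NE [P1→B gives 8>2; P2→Q gives 11>10]
(D,P): not NE [P1→C gives 9>7; P2→R gives 8>3]
(D,Q): not NE [P1→C gives 8>6; P2→R gives 8>5]
(D,R): not NE [P1→B gives 8>6]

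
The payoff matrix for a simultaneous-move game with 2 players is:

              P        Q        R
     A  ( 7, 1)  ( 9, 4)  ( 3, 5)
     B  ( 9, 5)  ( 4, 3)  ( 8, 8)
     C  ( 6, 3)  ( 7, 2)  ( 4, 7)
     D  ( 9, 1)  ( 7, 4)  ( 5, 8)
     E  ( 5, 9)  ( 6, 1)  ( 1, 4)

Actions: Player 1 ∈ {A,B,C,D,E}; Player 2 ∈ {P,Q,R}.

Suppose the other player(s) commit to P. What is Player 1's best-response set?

argmax u_1 = {B,D}

u_1(A vs P) = 7
u_1(B vs P) = 9
u_1(C vs P) = 6
u_1(D vs P) = 9
u_1(E vs P) = 5
max payoff 9 at {B,D}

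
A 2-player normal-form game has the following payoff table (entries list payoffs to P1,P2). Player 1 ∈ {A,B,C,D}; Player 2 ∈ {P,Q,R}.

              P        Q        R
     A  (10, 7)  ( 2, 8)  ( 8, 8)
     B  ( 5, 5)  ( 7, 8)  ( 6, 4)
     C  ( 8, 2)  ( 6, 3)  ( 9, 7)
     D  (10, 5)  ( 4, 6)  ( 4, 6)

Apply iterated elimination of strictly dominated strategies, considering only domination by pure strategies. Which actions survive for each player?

P2 drop P (Q beats it: A:8>7 B:8>5 C:3>2 D:6>5)
P1 drop A (C beats it: Q:6>2 R:9>8)
P1 drop D (B beats it: Q:7>4 R:6>4)
P1→{B,C} P2→{Q,R}

IESDS → P1:{B,C} P2:{Q,R}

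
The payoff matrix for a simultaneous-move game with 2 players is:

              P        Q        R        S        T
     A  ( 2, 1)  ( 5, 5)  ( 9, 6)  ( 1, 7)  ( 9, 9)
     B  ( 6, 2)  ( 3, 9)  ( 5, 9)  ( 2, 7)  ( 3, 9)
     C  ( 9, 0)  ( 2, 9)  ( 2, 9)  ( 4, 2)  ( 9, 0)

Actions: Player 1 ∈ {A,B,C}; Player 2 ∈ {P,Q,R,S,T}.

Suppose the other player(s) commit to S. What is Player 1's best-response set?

P1 best: {C}

u_1(A vs S) = 1
u_1(B vs S) = 2
u_1(C vs S) = 4
max payoff 4 at {C}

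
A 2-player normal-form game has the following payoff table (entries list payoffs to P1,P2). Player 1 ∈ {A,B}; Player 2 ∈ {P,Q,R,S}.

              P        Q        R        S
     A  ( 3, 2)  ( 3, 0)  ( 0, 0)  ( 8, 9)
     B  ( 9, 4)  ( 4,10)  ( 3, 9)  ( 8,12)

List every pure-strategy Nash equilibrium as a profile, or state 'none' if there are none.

PSNE = {(A,S), (B,S)}

(A,P): not NE [P1→B gives 9>3; P2→S gives 9>2]
(A,Q): not NE [P1→B gives 4>3; P2→S gives 9>0]
(A,R): not NE [P1→B gives 3>0; P2→S gives 9>0]
(A,S): NE
(B,P): not NE [P2→S gives 12>4]
(B,Q): not NE [P2→S gives 12>10]
(B,R): not NE [P2→S gives 12>9]
(B,S): NE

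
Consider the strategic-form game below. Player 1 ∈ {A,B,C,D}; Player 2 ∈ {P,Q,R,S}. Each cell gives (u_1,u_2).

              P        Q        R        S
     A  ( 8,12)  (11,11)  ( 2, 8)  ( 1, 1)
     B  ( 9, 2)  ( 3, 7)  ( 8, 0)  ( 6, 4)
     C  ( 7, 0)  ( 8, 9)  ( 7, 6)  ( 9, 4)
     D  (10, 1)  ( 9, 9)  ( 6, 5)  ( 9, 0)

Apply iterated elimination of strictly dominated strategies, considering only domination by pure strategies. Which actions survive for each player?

IESDS → P1:{A,D} P2:{P,Q}

P2 drop R (Q beats it: A:11>8 B:7>0 C:9>6 D:9>5)
P1 drop B (D beats it: P:10>9 Q:9>3 S:9>6)
P2 drop S (Q beats it: A:11>1 C:9>4 D:9>0)
P1 drop C (A beats it: P:8>7 Q:11>8)
P1→{A,D} P2→{P,Q}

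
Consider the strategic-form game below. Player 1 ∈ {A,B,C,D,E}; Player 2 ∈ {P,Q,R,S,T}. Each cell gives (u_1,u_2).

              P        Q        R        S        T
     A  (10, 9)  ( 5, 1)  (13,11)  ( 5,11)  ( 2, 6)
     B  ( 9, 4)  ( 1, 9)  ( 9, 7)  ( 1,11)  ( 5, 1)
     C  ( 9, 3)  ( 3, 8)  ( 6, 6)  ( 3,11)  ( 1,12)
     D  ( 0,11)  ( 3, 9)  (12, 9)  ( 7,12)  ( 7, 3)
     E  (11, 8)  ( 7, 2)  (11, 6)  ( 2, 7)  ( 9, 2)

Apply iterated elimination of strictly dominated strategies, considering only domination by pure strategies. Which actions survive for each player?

P1 drop B (E beats it: P:11>9 Q:7>1 R:11>9 S:2>1 T:9>5)
P1 drop C (A beats it: P:10>9 Q:5>3 R:13>6 S:5>3 T:2>1)
P2 drop Q (P beats it: A:9>1 D:11>9 E:8>2)
P2 drop T (P beats it: A:9>6 D:11>3 E:8>2)
P1→{A,D,E} P2→{P,R,S}

Survivors P1:{A,D,E} P2:{P,R,S}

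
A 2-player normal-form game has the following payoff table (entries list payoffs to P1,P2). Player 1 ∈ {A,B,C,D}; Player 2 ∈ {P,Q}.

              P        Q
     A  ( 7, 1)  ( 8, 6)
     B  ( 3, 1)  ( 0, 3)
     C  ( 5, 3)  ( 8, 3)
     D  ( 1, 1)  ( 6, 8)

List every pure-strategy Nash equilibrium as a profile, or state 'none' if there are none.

Nash profiles: (A,Q), (C,Q)

(A,P): not NE [P2→Q gives 6>1]
(A,Q): NE
(B,P): not NE [P1→A gives 7>3; P2→Q gives 3>1]
(B,Q): not NE [P1→C gives 8>0]
(C,P): not NE [P1→A gives 7>5]
(C,Q): NE
(D,P): not NE [P1→A gives 7>1; P2→Q gives 8>1]
(D,Q): not NE [P1→C gives 8>6]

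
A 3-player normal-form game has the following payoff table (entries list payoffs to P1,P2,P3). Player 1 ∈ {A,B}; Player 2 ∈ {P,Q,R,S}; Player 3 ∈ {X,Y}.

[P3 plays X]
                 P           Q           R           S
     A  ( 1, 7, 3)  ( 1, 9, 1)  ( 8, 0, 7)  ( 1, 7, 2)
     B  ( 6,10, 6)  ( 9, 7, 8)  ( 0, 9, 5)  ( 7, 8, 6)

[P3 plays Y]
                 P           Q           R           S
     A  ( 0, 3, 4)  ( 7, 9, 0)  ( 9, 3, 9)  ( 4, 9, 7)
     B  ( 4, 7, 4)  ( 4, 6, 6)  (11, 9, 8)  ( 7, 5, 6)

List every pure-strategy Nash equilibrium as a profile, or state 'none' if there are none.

(A,P,X): not NE [P1→B gives 6>1; P2→Q gives 9>7; P3→Y gives 4>3]
(A,P,Y): not NE [P1→B gives 4>0; P2→S gives 9>3]
(A,Q,X): not NE [P1→B gives 9>1]
(A,Q,Y): not NE [P3→X gives 1>0]
(A,R,X): not NE [P2→Q gives 9>0; P3→Y gives 9>7]
(A,R,Y): not NE [P1→B gives 11>9; P2→S gives 9>3]
(A,S,X): not NE [P1→B gives 7>1; P2→Q gives 9>7; P3→Y gives 7>2]
(A,S,Y): not NE [P1→B gives 7>4]
(B,P,X): NE
(B,P,Y): not NE [P2→R gives 9>7; P3→X gives 6>4]
(B,Q,X): not NE [P2→P gives 10>7]
(B,Q,Y): not NE [P1→A gives 7>4; P2→R gives 9>6; P3→X gives 8>6]
(B,R,X): not NE [P1→A gives 8>0; P2→P gives 10>9; P3→Y gives 8>5]
(B,R,Y): NE
(B,S,X): not NE [P2→P gives 10>8]
(B,S,Y): not NE [P2→R gives 9>5]

Nash profiles: (B,P,X), (B,R,Y)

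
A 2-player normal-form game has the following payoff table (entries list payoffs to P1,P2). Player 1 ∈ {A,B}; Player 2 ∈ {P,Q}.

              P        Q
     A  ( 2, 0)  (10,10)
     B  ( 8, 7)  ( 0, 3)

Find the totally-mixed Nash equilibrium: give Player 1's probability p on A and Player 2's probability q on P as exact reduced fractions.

p=2/7, q=5/8

P1 indiff ⇒ q·2+(1-q)·10 = q·8+(1-q)·0 ⇒ q(-6) = (1-q)(-10) ⇒ q = 5/8
P2 indiff ⇒ p·0+(1-p)·7 = p·10+(1-p)·3 ⇒ p(-10) = (1-p)(-4) ⇒ p = 2/7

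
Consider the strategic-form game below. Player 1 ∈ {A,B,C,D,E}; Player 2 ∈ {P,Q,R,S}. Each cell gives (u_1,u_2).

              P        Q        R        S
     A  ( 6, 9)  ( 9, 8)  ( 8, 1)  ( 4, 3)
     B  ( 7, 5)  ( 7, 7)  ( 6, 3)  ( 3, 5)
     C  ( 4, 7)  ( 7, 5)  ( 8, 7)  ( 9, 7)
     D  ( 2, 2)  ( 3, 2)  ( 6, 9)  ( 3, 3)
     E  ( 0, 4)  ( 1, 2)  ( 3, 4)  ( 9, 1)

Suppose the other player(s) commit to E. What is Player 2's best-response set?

u_2(P vs E) = 4
u_2(Q vs E) = 2
u_2(R vs E) = 4
u_2(S vs E) = 1
max payoff 4 at {P,R}

BR_2 = {P,R}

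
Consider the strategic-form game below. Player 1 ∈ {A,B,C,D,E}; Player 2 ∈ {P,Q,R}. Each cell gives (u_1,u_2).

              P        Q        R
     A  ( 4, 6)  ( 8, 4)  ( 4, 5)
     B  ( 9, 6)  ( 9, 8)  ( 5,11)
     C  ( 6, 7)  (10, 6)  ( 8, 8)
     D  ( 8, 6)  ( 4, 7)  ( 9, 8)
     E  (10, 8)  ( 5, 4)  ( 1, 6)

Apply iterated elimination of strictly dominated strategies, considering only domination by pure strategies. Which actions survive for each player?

P1 drop A (B beats it: P:9>4 Q:9>8 R:5>4)
P2 drop Q (R beats it: B:11>8 C:8>6 D:8>7 E:6>4)
P1 drop C (D beats it: P:8>6 R:9>8)
P1→{B,D,E} P2→{P,R}

IESDS → P1:{B,D,E} P2:{P,R}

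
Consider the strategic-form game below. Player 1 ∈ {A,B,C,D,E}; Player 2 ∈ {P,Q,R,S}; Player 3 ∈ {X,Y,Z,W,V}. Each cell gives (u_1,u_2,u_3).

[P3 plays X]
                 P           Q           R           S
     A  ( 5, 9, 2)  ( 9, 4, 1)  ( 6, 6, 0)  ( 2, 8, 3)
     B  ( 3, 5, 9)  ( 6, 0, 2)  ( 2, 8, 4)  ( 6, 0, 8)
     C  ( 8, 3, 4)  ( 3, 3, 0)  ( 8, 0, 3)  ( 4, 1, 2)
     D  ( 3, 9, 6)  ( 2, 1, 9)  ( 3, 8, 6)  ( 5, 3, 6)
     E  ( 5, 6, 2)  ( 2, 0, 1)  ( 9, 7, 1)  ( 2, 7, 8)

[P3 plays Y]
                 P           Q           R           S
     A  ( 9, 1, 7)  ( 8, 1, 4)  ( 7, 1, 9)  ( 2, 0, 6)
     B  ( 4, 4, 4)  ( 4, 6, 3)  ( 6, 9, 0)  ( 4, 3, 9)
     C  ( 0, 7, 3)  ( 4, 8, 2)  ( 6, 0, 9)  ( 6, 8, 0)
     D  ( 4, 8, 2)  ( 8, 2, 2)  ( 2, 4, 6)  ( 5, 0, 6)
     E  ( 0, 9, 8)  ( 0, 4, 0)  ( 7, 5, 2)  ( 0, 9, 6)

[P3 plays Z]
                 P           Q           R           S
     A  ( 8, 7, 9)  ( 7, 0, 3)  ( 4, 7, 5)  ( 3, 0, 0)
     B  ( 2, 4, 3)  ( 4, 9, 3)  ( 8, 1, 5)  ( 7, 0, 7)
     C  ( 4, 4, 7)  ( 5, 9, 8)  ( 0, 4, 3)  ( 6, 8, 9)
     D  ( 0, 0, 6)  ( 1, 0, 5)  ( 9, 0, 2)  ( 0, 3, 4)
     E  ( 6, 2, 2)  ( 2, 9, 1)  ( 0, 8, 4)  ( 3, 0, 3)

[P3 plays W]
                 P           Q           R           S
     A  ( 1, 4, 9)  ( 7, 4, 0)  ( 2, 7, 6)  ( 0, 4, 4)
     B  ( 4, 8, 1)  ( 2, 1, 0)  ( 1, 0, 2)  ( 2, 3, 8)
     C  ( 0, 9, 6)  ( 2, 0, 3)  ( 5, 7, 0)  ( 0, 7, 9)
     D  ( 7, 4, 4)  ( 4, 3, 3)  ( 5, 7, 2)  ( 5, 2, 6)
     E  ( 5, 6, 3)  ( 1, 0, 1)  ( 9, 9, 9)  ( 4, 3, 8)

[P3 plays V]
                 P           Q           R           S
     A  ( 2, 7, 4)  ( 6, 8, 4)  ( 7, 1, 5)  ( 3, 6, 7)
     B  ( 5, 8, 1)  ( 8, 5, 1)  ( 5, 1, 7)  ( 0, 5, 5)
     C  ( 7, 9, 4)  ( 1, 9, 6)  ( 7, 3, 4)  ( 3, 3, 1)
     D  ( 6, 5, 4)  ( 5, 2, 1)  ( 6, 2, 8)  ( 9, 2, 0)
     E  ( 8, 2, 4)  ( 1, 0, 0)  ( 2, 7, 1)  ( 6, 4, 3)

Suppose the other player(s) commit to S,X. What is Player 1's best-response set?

argmax u_1 = {B}

u_1(A vs S,X) = 2
u_1(B vs S,X) = 6
u_1(C vs S,X) = 4
u_1(D vs S,X) = 5
u_1(E vs S,X) = 2
max payoff 6 at {B}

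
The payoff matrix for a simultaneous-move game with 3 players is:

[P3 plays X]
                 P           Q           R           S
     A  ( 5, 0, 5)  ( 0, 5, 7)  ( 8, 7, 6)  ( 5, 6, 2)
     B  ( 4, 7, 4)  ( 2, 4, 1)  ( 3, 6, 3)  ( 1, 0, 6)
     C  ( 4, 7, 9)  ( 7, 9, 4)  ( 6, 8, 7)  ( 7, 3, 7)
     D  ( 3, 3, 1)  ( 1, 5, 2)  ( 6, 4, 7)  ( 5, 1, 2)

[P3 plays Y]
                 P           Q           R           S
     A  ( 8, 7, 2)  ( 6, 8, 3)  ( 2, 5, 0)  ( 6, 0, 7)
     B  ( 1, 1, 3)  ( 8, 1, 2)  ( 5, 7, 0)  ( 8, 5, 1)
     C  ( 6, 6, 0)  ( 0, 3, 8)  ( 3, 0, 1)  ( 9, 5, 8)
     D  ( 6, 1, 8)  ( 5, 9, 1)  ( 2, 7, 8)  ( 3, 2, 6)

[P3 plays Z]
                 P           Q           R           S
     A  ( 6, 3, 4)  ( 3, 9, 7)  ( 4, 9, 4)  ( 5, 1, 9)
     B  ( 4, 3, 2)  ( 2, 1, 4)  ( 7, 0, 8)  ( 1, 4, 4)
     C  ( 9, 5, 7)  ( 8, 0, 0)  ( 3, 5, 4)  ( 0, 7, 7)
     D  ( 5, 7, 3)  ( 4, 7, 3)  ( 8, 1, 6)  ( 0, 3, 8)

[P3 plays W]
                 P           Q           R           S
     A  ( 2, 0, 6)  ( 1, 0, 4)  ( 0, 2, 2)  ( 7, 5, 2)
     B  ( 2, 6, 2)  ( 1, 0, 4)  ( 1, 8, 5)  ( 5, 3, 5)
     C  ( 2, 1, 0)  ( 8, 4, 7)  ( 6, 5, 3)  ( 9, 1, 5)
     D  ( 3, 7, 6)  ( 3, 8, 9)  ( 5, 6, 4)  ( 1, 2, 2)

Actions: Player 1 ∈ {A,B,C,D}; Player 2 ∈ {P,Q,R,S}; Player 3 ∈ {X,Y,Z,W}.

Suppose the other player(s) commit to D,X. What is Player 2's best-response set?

argmax u_2 = {Q}

u_2(P vs D,X) = 3
u_2(Q vs D,X) = 5
u_2(R vs D,X) = 4
u_2(S vs D,X) = 1
max payoff 5 at {Q}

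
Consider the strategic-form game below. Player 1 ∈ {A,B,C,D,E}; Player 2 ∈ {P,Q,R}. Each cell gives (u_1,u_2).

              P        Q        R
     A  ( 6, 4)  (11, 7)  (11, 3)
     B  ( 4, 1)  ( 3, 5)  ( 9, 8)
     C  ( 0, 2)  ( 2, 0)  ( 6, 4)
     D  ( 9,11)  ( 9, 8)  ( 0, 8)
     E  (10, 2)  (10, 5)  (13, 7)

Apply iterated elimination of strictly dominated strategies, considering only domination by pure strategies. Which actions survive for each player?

Survivors P1:{A,E} P2:{Q,R}

P1 drop B (A beats it: P:6>4 Q:11>3 R:11>9)
P1 drop C (A beats it: P:6>0 Q:11>2 R:11>6)
P1 drop D (E beats it: P:10>9 Q:10>9 R:13>0)
P2 drop P (Q beats it: A:7>4 E:5>2)
P1→{A,E} P2→{Q,R}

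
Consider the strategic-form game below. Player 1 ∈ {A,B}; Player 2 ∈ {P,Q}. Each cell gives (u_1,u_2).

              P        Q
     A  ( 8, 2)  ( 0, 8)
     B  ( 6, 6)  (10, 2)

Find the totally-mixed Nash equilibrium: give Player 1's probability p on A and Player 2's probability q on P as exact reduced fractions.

P1 indiff ⇒ q·8+(1-q)·0 = q·6+(1-q)·10 ⇒ q(2) = (1-q)(10) ⇒ q = 5/6
P2 indiff ⇒ p·2+(1-p)·6 = p·8+(1-p)·2 ⇒ p(-6) = (1-p)(-4) ⇒ p = 2/5

(p,q) = (2/5, 5/6)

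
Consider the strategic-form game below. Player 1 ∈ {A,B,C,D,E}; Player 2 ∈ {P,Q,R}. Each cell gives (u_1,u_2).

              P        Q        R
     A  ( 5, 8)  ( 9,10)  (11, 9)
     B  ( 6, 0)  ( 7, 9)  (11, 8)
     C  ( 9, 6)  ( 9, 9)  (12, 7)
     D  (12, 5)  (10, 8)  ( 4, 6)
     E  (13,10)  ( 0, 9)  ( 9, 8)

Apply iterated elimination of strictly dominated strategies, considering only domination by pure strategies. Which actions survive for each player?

IESDS → P1:{D,E} P2:{P,Q}

P1 drop B (C beats it: P:9>6 Q:9>7 R:12>11)
P2 drop R (Q beats it: A:10>9 C:9>7 D:8>6 E:9>8)
P1 drop A (D beats it: P:12>5 Q:10>9)
P1 drop C (D beats it: P:12>9 Q:10>9)
P1→{D,E} P2→{P,Q}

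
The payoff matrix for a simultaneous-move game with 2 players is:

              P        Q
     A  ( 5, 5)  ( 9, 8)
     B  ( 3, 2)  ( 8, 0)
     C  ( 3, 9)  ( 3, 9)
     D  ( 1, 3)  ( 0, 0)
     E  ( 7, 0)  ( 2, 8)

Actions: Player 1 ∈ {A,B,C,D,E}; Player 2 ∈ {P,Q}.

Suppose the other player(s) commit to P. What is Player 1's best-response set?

argmax u_1 = {E}

u_1(A vs P) = 5
u_1(B vs P) = 3
u_1(C vs P) = 3
u_1(D vs P) = 1
u_1(E vs P) = 7
max payoff 7 at {E}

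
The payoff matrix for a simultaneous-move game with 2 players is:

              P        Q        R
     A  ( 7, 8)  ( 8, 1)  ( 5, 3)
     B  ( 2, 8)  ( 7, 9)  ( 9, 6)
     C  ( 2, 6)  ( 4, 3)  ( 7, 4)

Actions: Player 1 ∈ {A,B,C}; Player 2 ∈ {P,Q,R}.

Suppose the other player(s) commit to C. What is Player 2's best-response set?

P2 best: {P}

u_2(P vs C) = 6
u_2(Q vs C) = 3
u_2(R vs C) = 4
max payoff 6 at {P}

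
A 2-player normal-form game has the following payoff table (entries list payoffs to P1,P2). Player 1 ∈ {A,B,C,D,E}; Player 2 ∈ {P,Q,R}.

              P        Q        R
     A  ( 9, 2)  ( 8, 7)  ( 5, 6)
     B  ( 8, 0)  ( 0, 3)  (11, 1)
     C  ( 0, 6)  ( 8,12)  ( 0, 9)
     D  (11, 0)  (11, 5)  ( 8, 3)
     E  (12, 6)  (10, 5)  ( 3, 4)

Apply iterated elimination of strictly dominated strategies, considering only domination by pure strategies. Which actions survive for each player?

Remaining: P1:{D,E} P2:{P,Q}

P1 drop A (D beats it: P:11>9 Q:11>8 R:8>5)
P1 drop C (D beats it: P:11>0 Q:11>8 R:8>0)
P2 drop R (Q beats it: B:3>1 D:5>3 E:5>4)
P1 drop B (D beats it: P:11>8 Q:11>0)
P1→{D,E} P2→{P,Q}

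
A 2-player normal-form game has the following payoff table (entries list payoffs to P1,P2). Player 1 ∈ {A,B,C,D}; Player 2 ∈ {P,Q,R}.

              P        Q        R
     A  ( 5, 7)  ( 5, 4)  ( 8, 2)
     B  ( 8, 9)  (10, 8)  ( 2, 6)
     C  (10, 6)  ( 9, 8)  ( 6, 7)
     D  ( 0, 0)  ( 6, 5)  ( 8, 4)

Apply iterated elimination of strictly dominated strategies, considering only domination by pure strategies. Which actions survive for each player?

P2 drop R (Q beats it: A:4>2 B:8>6 C:8>7 D:5>4)
P1 drop A (B beats it: P:8>5 Q:10>5)
P1 drop D (B beats it: P:8>0 Q:10>6)
P1→{B,C} P2→{P,Q}

IESDS → P1:{B,C} P2:{P,Q}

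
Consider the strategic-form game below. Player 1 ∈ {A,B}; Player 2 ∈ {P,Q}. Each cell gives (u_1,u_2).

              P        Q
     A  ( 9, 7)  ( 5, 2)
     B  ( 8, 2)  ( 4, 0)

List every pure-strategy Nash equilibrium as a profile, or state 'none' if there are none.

(A,P): NE
(A,Q): not NE [P2→P gives 7>2]
(B,P): not NE [P1→A gives 9>8]
(B,Q): not NE [P1→A gives 5>4; P2→P gives 2>0]

PSNE = {(A,P)}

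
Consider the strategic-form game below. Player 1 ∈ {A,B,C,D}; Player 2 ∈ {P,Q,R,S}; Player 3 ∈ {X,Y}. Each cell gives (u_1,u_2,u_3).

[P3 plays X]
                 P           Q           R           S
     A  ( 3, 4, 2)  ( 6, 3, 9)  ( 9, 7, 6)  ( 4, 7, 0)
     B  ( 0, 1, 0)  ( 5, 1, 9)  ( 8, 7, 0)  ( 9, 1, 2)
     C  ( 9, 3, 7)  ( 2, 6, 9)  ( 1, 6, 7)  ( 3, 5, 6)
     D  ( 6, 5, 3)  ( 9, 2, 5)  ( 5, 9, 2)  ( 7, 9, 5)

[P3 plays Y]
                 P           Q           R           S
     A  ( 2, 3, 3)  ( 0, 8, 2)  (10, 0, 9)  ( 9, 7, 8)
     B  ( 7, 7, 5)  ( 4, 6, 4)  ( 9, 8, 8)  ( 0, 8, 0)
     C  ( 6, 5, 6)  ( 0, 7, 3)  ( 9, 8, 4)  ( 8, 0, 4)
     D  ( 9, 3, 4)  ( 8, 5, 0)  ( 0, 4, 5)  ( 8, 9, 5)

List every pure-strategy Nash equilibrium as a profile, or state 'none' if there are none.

Equilibria: none

(A,P,X): not NE [P1→C gives 9>3; P2→S gives 7>4; P3→Y gives 3>2]
(A,P,Y): not NE [P1→D gives 9>2; P2→Q gives 8>3]
(A,Q,X): not NE [P1→D gives 9>6; P2→S gives 7>3]
(A,Q,Y): not NE [P1→D gives 8>0; P3→X gives 9>2]
(A,R,X): not NE [P3→Y gives 9>6]
(A,R,Y): not NE [P2→Q gives 8>0]
(A,S,X): not NE [P1→B gives 9>4; P3→Y gives 8>0]
(A,S,Y): not NE [P2→Q gives 8>7]
(B,P,X): not NE [P1→C gives 9>0; P2→R gives 7>1; P3→Y gives 5>0]
(B,P,Y): not NE [P1→D gives 9>7; P2→S gives 8>7]
(B,Q,X): not NE [P1→D gives 9>5; P2→R gives 7>1]
(B,Q,Y): not NE [P1→D gives 8>4; P2→S gives 8>6; P3→X gives 9>4]
(B,R,X): not NE [P1→A gives 9>8; P3→Y gives 8>0]
(B,R,Y): not NE [P1→A gives 10>9]
(B,S,X): not NE [P2→R gives 7>1]
(B,S,Y): not NE [P1→A gives 9>0; P3→X gives 2>0]
(C,P,X): not NE [P2→R gives 6>3]
(C,P,Y): not NE [P1→D gives 9>6; P2→R gives 8>5; P3→X gives 7>6]
(C,Q,X): not NE [P1→D gives 9>2]
(C,Q,Y): not NE [P1→D gives 8>0; P2→R gives 8>7; P3→X gives 9>3]
(C,R,X): not NE [P1→A gives 9>1]
(C,R,Y): not NE [P1→A gives 10>9; P3→X gives 7>4]
(C,S,X): not NE [P1→B gives 9>3; P2→R gives 6>5]
(C,S,Y): not NE [P1→A gives 9>8; P2→R gives 8>0; P3→X gives 6>4]
(D,P,X): not NE [P1→C gives 9>6; P2→S gives 9>5; P3→Y gives 4>3]
(D,P,Y): not NE [P2→S gives 9>3]
(D,Q,X): not NE [P2→S gives 9>2]
(D,Q,Y): not NE [P2→S gives 9>5; P3→X gives 5>0]
(D,R,X): not NE [P1→A gives 9>5; P3→Y gives 5>2]
(D,R,Y): not NE [P1→A gives 10>0; P2→S gives 9>4]
(D,S,X): not NE [P1→B gives 9>7]
(D,S,Y): not NE [P1→A gives 9>8]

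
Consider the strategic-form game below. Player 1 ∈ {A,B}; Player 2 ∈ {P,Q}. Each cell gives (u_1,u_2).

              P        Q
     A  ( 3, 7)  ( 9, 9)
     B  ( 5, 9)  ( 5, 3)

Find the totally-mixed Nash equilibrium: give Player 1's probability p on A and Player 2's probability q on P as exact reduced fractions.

P1 mixes 3/4 on A; P2 mixes 2/3 on P

P1 indiff ⇒ q·3+(1-q)·9 = q·5+(1-q)·5 ⇒ q(-2) = (1-q)(-4) ⇒ q = 2/3
P2 indiff ⇒ p·7+(1-p)·9 = p·9+(1-p)·3 ⇒ p(-2) = (1-p)(-6) ⇒ p = 3/4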